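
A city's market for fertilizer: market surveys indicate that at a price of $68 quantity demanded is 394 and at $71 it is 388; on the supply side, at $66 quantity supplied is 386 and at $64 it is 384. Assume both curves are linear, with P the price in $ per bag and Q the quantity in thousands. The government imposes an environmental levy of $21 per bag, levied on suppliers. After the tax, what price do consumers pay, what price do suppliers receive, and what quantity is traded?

Demand slope: (388 − 394)/(71 − 68) = -2, so Qd = 530 − 2P.
Supply slope: (384 − 386)/(64 − 66) = 1, so Qs = P + 320.
Before the tax: set 530 − 2P = P + 320 → P* = $70, Q* = 390.
With the tax collected from suppliers, supply shifts: Qs = (P − 21) + 320.
New equilibrium: consumers pay $77, suppliers receive $56, Q = 376. (Wedge: Pb − Ps = 21.)
The less price-elastic side of the market bears the larger share of a per-unit tax.

Consumers pay $77; suppliers receive $56; quantity = 376.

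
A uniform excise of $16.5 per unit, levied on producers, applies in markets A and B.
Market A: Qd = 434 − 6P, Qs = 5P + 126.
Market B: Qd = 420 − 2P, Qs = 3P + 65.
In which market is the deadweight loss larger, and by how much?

Market A, by $207.9.

Market A: pre-tax P* = $28, Q* = 266; post-tax Q = 221; deadweight loss = $371.25.
Market B: pre-tax P* = $71, Q* = 278; post-tax Q = 258.2; deadweight loss = $163.35.
Difference: $371.25 vs $163.35 → market A is larger by $207.9.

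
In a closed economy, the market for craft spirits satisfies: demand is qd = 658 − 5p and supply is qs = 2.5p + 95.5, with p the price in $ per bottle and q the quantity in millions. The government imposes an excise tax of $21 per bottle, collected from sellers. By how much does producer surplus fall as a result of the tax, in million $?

Before the tax: set 658 − 5p = 2.5p + 95.5 → p* = $75, q* = 283.
With the tax collected from sellers, supply shifts: qs = 2.5(p − 21) + 95.5.
Solving gives q = 248 with buyers paying $82 and sellers receiving $61 (the $21 wedge).
ΔPS is the trapezoid between Q = 248 and Q = 283 of height $14: ½ · (283 + 248) · 14 = $3717.

Producer surplus falls by $3717 million.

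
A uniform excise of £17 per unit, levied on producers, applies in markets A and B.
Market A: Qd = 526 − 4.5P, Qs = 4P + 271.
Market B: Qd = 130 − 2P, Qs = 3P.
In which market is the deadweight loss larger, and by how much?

Market A: pre-tax P* = £30, Q* = 391; post-tax Q = 355; deadweight loss = £306.
Market B: pre-tax P* = £26, Q* = 78; post-tax Q = 57.6; deadweight loss = £173.4.
Difference: £306 vs £173.4 → market A is larger by £132.6.

Market A, by £132.6.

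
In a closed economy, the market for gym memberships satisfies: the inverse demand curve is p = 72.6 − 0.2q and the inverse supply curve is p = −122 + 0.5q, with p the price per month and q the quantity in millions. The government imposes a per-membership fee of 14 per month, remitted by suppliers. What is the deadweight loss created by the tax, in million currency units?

Inverting to q(p) form: qd = 363 − 5p; qs = 2p + 244.
Without the tax, 363 − 5p = 2p + 244 gives 7p = 119, so p* = 17 and q* = 278.
With the tax collected from suppliers, supply shifts: qs = 2(p − 14) + 244.
New equilibrium: consumers pay 21, suppliers receive 7, q = 258. (Wedge: pb − ps = 14.)
Quantity falls by |ΔQ| = |278 − 258| = 20.
DWL = ½ · t · |ΔQ| = ½ · 14 · 20 = 140.

Deadweight loss = 140 million.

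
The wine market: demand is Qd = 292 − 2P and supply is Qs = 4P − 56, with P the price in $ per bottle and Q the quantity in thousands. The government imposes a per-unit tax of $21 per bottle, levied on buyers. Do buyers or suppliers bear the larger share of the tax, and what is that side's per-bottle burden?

Without the tax, 292 − 2P = 4P − 56 gives 6P = 348, so P* = $58 and Q* = 176.
With the tax collected from buyers, demand (in seller-price terms) shifts: Qd = 292 − 2(P + 21).
Solving gives Q = 148 with buyers paying $72 and suppliers receiving $51 (the $21 wedge).
Per-bottle burden: buyers $14, suppliers $7.
Buyers take the larger share because demand is less price-elastic here (demand slope 2 vs supply slope 4).
The less price-elastic side of the market bears the larger share of a per-unit tax.

Buyers bear the larger share: $14 per bottle.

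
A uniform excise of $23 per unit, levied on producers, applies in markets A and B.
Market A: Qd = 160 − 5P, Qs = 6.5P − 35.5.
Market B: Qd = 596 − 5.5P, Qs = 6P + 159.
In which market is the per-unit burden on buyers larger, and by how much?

Market A, by $1.

Market A: pre-tax P* = $17, Q* = 75; post-tax Q = 10; per-unit burden on buyers = $13.
Market B: pre-tax P* = $38, Q* = 387; post-tax Q = 321; per-unit burden on buyers = $12.
Difference: $13 vs $12 → market A is larger by $1.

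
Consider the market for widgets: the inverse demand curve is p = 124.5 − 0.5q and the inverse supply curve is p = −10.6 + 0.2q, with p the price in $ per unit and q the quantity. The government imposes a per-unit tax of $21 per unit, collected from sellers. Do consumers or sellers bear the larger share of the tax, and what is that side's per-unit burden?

Inverting to q(p) form: qd = 249 − 2p; qs = 5p + 53.
Before the tax: set 249 − 2p = 5p + 53 → p* = $28, q* = 193.
With the tax collected from sellers, supply shifts: qs = 5(p − 21) + 53.
Solving gives q = 163 with consumers paying $43 and sellers receiving $22 (the $21 wedge).
Per-unit burden: consumers $15, sellers $6.
Consumers take the larger share because demand is less price-elastic here (demand slope 2 vs supply slope 5).

Consumers bear the larger share: $15 per unit.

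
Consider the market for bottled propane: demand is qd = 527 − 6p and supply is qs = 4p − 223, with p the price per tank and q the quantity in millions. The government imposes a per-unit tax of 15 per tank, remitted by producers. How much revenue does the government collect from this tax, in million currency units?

Tax revenue = 615 million.

Without the tax, 527 − 6p = 4p − 223 gives 10p = 750, so p* = 75 and q* = 77.
With the tax collected from producers, supply shifts: qs = 4(p − 15) − 223.
New equilibrium: buyers pay 81, producers receive 66, q = 41. (Wedge: pb − ps = 15.)
Revenue = t · Q = 15 · 41 = 615.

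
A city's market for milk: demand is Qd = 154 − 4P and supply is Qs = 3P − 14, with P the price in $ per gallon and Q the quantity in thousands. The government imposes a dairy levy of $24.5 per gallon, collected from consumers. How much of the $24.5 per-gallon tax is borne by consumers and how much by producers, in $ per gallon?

Consumers bear $10.5 per gallon; producers bear $14 per gallon.

Without the tax, 154 − 4P = 3P − 14 gives 7P = 168, so P* = $24 and Q* = 58.
With the tax collected from consumers, demand (in seller-price terms) shifts: Qd = 154 − 4(P + 24.5).
New equilibrium: consumers pay $34.5, producers receive $10, Q = 16. (Wedge: Pb − Ps = 24.5.)
Burden on consumers: $10.5; on producers: $14. (They sum to $24.5.)
The less price-elastic side of the market bears the larger share of a per-unit tax.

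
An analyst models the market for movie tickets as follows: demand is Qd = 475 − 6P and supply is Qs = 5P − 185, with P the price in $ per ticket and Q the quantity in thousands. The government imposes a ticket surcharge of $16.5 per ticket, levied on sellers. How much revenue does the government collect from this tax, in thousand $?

Tax revenue = $1155 thousand.

Without the tax, 475 − 6P = 5P − 185 gives 11P = 660, so P* = $60 and Q* = 115.
With the tax collected from sellers, supply shifts: Qs = 5(P − 16.5) − 185.
New equilibrium: consumers pay $67.5, sellers receive $51, Q = 70. (Wedge: Pb − Ps = 16.5.)
Revenue = t · Q = 16.5 · 70 = $1155.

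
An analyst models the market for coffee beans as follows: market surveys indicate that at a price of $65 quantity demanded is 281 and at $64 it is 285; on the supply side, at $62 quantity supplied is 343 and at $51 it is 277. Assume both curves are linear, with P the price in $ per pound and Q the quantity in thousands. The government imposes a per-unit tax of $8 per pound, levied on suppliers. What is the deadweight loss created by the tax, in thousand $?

Deadweight loss = $76.8 thousand.

Demand slope: (285 − 281)/(64 − 65) = -4, so Qd = 541 − 4P.
Supply slope: (277 − 343)/(51 − 62) = 6, so Qs = 6P − 29.
Before the tax: set 541 − 4P = 6P − 29 → P* = $57, Q* = 313.
With the tax collected from suppliers, supply shifts: Qs = 6(P − 8) − 29.
Solving gives Q = 293.8 with buyers paying $61.8 and suppliers receiving $53.8 (the $8 wedge).
Quantity falls by |ΔQ| = |313 − 293.8| = 19.2.
DWL = ½ · t · |ΔQ| = ½ · 8 · 19.2 = $76.8.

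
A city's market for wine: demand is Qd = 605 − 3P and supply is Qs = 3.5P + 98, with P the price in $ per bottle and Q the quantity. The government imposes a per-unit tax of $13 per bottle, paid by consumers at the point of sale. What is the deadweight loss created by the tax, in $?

Before the tax: set 605 − 3P = 3.5P + 98 → P* = $78, Q* = 371.
With the tax collected from consumers, demand (in seller-price terms) shifts: Qd = 605 − 3(P + 13).
Solving gives Q = 350 with consumers paying $85 and sellers receiving $72 (the $13 wedge).
Quantity falls by |ΔQ| = |371 − 350| = 21.
DWL = ½ · t · |ΔQ| = ½ · 13 · 21 = $136.5.

Deadweight loss = $136.5.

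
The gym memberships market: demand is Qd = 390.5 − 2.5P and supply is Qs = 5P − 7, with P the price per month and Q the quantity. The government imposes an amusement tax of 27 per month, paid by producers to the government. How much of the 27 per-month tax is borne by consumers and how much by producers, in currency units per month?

Consumers bear 18 per month; producers bear 9 per month.

Without the tax, 390.5 − 2.5P = 5P − 7 gives 7.5P = 397.5, so P* = 53 and Q* = 258.
With the tax collected from producers, supply shifts: Qs = 5(P − 27) − 7.
Solving gives Q = 213 with consumers paying 71 and producers receiving 44 (the 27 wedge).
Burden on consumers: 18; on producers: 9. (They sum to 27.)
The less price-elastic side of the market bears the larger share of a per-unit tax.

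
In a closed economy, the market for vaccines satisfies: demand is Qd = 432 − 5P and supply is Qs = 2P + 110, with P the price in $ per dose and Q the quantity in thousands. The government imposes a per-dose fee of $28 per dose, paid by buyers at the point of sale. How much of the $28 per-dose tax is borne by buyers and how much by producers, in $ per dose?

Without the tax, 432 − 5P = 2P + 110 gives 7P = 322, so P* = $46 and Q* = 202.
With the tax collected from buyers, demand (in seller-price terms) shifts: Qd = 432 − 5(P + 28).
New equilibrium: buyers pay $54, producers receive $26, Q = 162. (Wedge: Pb − Ps = 28.)
Burden on buyers: $8; on producers: $20. (They sum to $28.)
The less price-elastic side of the market bears the larger share of a per-unit tax.

Buyers bear $8 per dose; producers bear $20 per dose.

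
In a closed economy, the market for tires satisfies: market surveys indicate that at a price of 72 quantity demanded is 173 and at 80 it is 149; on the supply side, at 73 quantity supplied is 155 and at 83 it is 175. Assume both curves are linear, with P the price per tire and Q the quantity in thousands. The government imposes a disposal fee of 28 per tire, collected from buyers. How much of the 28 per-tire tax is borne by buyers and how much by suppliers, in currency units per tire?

Buyers bear 11.2 per tire; suppliers bear 16.8 per tire.

Demand slope: (149 − 173)/(80 − 72) = -3, so Qd = 389 − 3P.
Supply slope: (175 − 155)/(83 − 73) = 2, so Qs = 2P + 9.
Before the tax: set 389 − 3P = 2P + 9 → P* = 76, Q* = 161.
With the tax collected from buyers, demand (in seller-price terms) shifts: Qd = 389 − 3(P + 28).
Solving gives Q = 127.4 with buyers paying 87.2 and suppliers receiving 59.2 (the 28 wedge).
Burden on buyers: 11.2; on suppliers: 16.8. (They sum to 28.)
The less price-elastic side of the market bears the larger share of a per-unit tax.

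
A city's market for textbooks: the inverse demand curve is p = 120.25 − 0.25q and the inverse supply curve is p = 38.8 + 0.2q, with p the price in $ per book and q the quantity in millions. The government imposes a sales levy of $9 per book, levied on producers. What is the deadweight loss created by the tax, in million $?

Deadweight loss = $90 million.

Rewrite in direct form: qd = 481 − 4p and qs = 5p − 194.
Before the tax: set 481 − 4p = 5p − 194 → p* = $75, q* = 181.
With the tax collected from producers, supply shifts: qs = 5(p − 9) − 194.
New equilibrium: buyers pay $80, producers receive $71, q = 161. (Wedge: pb − ps = 9.)
Quantity falls by |ΔQ| = |181 − 161| = 20.
DWL = ½ · t · |ΔQ| = ½ · 9 · 20 = $90.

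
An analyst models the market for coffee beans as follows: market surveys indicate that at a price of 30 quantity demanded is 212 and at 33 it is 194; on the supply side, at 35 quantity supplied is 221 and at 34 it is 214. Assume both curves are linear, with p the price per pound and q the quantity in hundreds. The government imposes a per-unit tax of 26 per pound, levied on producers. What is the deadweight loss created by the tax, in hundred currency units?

Demand slope: (194 − 212)/(33 − 30) = -6, so qd = 392 − 6p.
Supply slope: (214 − 221)/(34 − 35) = 7, so qs = 7p − 24.
Without the tax, 392 − 6p = 7p − 24 gives 13p = 416, so p* = 32 and q* = 200.
With the tax collected from producers, supply shifts: qs = 7(p − 26) − 24.
New equilibrium: buyers pay 46, producers receive 20, q = 116. (Wedge: pb − ps = 26.)
Quantity falls by |ΔQ| = |200 − 116| = 84.
DWL = ½ · t · |ΔQ| = ½ · 26 · 84 = 1092.

Deadweight loss = 1092 hundred.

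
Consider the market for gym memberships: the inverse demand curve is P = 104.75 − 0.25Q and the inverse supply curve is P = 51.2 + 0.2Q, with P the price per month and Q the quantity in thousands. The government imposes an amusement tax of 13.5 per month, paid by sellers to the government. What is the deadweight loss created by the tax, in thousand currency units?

Deadweight loss = 202.5 thousand.

Inverting to Q(P) form: Qd = 419 − 4P; Qs = 5P − 256.
Before the tax: set 419 − 4P = 5P − 256 → P* = 75, Q* = 119.
With the tax collected from sellers, supply shifts: Qs = 5(P − 13.5) − 256.
Solving gives Q = 89 with buyers paying 82.5 and sellers receiving 69 (the 13.5 wedge).
Quantity falls by |ΔQ| = |119 − 89| = 30.
DWL = ½ · t · |ΔQ| = ½ · 13.5 · 30 = 202.5.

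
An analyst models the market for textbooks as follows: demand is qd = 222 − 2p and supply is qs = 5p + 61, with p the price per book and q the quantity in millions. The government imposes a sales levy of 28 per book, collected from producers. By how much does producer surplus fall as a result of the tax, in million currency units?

Producer surplus falls by 1248 million.

Before the tax: set 222 − 2p = 5p + 61 → p* = 23, q* = 176.
With the tax collected from producers, supply shifts: qs = 5(p − 28) + 61.
New equilibrium: consumers pay 43, producers receive 15, q = 136. (Wedge: pb − ps = 28.)
ΔPS is the trapezoid between Q = 136 and Q = 176 of height 8: ½ · (176 + 136) · 8 = 1248.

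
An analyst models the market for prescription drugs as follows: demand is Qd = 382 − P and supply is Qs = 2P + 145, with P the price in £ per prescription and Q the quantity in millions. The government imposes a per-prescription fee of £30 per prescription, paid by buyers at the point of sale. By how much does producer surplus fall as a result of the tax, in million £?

Before the tax: set 382 − P = 2P + 145 → P* = £79, Q* = 303.
With the tax collected from buyers, demand (in seller-price terms) shifts: Qd = 382 − (P + 30).
Solving gives Q = 283 with buyers paying £99 and producers receiving £69 (the £30 wedge).
ΔPS is the trapezoid between Q = 283 and Q = 303 of height £10: ½ · (303 + 283) · 10 = £2930.

Producer surplus falls by £2930 million.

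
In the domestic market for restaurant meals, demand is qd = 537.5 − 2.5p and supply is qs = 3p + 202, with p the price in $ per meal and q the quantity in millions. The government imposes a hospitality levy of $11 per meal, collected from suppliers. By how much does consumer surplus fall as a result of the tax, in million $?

Before the tax: set 537.5 − 2.5p = 3p + 202 → p* = $61, q* = 385.
With the tax collected from suppliers, supply shifts: qs = 3(p − 11) + 202.
New equilibrium: consumers pay $67, suppliers receive $56, q = 370. (Wedge: pb − ps = 11.)
ΔCS is the trapezoid between Q = 370 and Q = 385 of height $6: ½ · (385 + 370) · 6 = $2265.

Consumer surplus falls by $2265 million.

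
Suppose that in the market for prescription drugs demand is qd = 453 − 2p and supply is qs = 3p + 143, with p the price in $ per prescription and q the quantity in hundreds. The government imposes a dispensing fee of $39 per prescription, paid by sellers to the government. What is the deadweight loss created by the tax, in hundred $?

Deadweight loss = $912.6 hundred.

Without the tax, 453 − 2p = 3p + 143 gives 5p = 310, so p* = $62 and q* = 329.
With the tax collected from sellers, supply shifts: qs = 3(p − 39) + 143.
Solving gives q = 282.2 with buyers paying $85.4 and sellers receiving $46.4 (the $39 wedge).
Quantity falls by |ΔQ| = |329 − 282.2| = 46.8.
DWL = ½ · t · |ΔQ| = ½ · 39 · 46.8 = $912.6.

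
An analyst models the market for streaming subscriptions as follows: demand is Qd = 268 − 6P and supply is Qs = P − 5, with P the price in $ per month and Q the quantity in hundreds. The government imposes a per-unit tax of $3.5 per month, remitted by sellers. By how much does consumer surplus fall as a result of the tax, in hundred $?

Without the tax, 268 − 6P = P − 5 gives 7P = 273, so P* = $39 and Q* = 34.
With the tax collected from sellers, supply shifts: Qs = (P − 3.5) − 5.
Solving gives Q = 31 with consumers paying $39.5 and sellers receiving $36 (the $3.5 wedge).
ΔCS is the trapezoid between Q = 31 and Q = 34 of height $0.5: ½ · (34 + 31) · 0.5 = $16.25.

Consumer surplus falls by $16.25 hundred.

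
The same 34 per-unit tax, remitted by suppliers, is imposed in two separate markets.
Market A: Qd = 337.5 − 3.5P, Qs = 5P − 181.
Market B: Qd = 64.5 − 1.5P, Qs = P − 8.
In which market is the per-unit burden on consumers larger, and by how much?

Market A, by 6.4.

Market A: pre-tax P* = 61, Q* = 124; post-tax Q = 54; per-unit burden on consumers = 20.
Market B: pre-tax P* = 29, Q* = 21; post-tax Q = 0.6; per-unit burden on consumers = 13.6.
Difference: 20 vs 13.6 → market A is larger by 6.4.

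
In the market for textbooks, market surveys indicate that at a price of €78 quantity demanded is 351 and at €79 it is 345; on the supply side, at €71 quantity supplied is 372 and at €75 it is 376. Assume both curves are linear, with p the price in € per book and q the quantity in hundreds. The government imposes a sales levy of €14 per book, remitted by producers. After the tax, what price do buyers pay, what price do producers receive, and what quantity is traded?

Buyers pay €76; producers receive €62; quantity = 363.

Demand slope: (345 − 351)/(79 − 78) = -6, so qd = 819 − 6p.
Supply slope: (376 − 372)/(75 − 71) = 1, so qs = p + 301.
Without the tax, 819 − 6p = p + 301 gives 7p = 518, so p* = €74 and q* = 375.
With the tax collected from producers, supply shifts: qs = (p − 14) + 301.
Solving gives q = 363 with buyers paying €76 and producers receiving €62 (the €14 wedge).
The less price-elastic side of the market bears the larger share of a per-unit tax.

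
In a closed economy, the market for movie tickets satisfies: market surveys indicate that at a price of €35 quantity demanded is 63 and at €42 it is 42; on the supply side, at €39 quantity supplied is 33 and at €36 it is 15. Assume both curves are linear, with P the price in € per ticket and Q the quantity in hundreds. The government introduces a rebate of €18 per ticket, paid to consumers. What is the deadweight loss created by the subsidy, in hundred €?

Deadweight loss = €324 hundred.

Demand slope: (42 − 63)/(42 − 35) = -3, so Qd = 168 − 3P.
Supply slope: (15 − 33)/(36 − 39) = 6, so Qs = 6P − 201.
Without the subsidy, 168 − 3P = 6P − 201 gives 9P = 369, so P* = €41 and Q* = 45.
With a per-unit subsidy paid to consumers, each effectively pays P − 18, so demand becomes Qd = 168 − 3(P − 18).
New equilibrium: consumers pay €29, sellers receive €47, Q = 81. (Wedge: Pb − Ps = −18.)
Quantity rises by |ΔQ| = |45 − 81| = 36.
DWL = ½ · t · |ΔQ| = ½ · 18 · 36 = €324.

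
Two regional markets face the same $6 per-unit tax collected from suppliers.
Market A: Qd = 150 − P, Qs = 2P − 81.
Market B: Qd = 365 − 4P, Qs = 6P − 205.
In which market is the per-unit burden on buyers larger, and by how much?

Market A: pre-tax P* = $77, Q* = 73; post-tax Q = 69; per-unit burden on buyers = $4.
Market B: pre-tax P* = $57, Q* = 137; post-tax Q = 122.6; per-unit burden on buyers = $3.6.
Difference: $4 vs $3.6 → market A is larger by $0.4.

Market A, by $0.4.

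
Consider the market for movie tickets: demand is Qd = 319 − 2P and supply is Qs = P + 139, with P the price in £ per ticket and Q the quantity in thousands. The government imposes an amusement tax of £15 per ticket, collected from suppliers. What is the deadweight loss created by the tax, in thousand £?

Deadweight loss = £75 thousand.

Without the tax, 319 − 2P = P + 139 gives 3P = 180, so P* = £60 and Q* = 199.
With the tax collected from suppliers, supply shifts: Qs = (P − 15) + 139.
Solving gives Q = 189 with consumers paying £65 and suppliers receiving £50 (the £15 wedge).
Quantity falls by |ΔQ| = |199 − 189| = 10.
DWL = ½ · t · |ΔQ| = ½ · 15 · 10 = £75.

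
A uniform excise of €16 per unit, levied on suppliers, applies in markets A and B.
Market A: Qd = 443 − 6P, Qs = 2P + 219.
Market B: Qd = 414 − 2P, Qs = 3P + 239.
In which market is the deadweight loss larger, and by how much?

Market A: pre-tax P* = €28, Q* = 275; post-tax Q = 251; deadweight loss = €192.
Market B: pre-tax P* = €35, Q* = 344; post-tax Q = 324.8; deadweight loss = €153.6.
Difference: €192 vs €153.6 → market A is larger by €38.4.

Market A, by €38.4.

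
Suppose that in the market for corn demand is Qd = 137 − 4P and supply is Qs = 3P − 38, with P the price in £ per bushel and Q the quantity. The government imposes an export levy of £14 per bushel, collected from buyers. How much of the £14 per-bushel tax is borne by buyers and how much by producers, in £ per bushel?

Buyers bear £6 per bushel; producers bear £8 per bushel.

Without the tax, 137 − 4P = 3P − 38 gives 7P = 175, so P* = £25 and Q* = 37.
With the tax collected from buyers, demand (in seller-price terms) shifts: Qd = 137 − 4(P + 14).
New equilibrium: buyers pay £31, producers receive £17, Q = 13. (Wedge: Pb − Ps = 14.)
Burden on buyers: £6; on producers: £8. (They sum to £14.)
The less price-elastic side of the market bears the larger share of a per-unit tax.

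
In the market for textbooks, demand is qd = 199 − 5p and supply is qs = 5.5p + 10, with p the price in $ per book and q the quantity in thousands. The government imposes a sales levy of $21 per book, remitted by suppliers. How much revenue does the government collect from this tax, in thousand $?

Tax revenue = $1134 thousand.

Before the tax: set 199 − 5p = 5.5p + 10 → p* = $18, q* = 109.
With the tax collected from suppliers, supply shifts: qs = 5.5(p − 21) + 10.
Solving gives q = 54 with consumers paying $29 and suppliers receiving $8 (the $21 wedge).
Revenue = t · Q = 21 · 54 = $1134.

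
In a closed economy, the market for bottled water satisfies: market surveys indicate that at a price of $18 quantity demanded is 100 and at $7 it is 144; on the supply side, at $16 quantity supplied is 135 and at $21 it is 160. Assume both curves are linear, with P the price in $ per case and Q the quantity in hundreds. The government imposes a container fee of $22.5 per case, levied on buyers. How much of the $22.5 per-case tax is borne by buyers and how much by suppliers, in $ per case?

Buyers bear $12.5 per case; suppliers bear $10 per case.

Demand slope: (144 − 100)/(7 − 18) = -4, so Qd = 172 − 4P.
Supply slope: (160 − 135)/(21 − 16) = 5, so Qs = 5P + 55.
Before the tax: set 172 − 4P = 5P + 55 → P* = $13, Q* = 120.
With the tax collected from buyers, demand (in seller-price terms) shifts: Qd = 172 − 4(P + 22.5).
New equilibrium: buyers pay $25.5, suppliers receive $3, Q = 70. (Wedge: Pb − Ps = 22.5.)
Burden on buyers: $12.5; on suppliers: $10. (They sum to $22.5.)
The less price-elastic side of the market bears the larger share of a per-unit tax.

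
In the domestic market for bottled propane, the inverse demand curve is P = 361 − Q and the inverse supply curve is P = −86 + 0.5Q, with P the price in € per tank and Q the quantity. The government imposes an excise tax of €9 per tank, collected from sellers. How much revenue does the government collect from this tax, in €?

Rewrite in direct form: Qd = 361 − P and Qs = 2P + 172.
Without the tax, 361 − P = 2P + 172 gives 3P = 189, so P* = €63 and Q* = 298.
With the tax collected from sellers, supply shifts: Qs = 2(P − 9) + 172.
New equilibrium: buyers pay €69, sellers receive €60, Q = 292. (Wedge: Pb − Ps = 9.)
Revenue = t · Q = 9 · 292 = €2628.

Tax revenue = €2628.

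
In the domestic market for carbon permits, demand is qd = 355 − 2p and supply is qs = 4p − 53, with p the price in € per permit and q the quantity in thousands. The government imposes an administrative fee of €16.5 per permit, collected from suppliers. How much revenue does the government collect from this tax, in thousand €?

Tax revenue = €3250.5 thousand.

Without the tax, 355 − 2p = 4p − 53 gives 6p = 408, so p* = €68 and q* = 219.
With the tax collected from suppliers, supply shifts: qs = 4(p − 16.5) − 53.
New equilibrium: buyers pay €79, suppliers receive €62.5, q = 197. (Wedge: pb − ps = 16.5.)
Revenue = t · Q = 16.5 · 197 = €3250.5.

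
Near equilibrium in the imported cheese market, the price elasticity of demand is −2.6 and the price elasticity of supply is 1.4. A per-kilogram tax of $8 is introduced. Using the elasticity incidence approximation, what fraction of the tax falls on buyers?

Incidence ratio: buyers' share ≈ εs / (εs + |εd|) = 1.4 / (1.4 + 2.6) = 0.35.
Supply is the less elastic side, so buyers bear the smaller share.

Buyers' share ≈ 0.35.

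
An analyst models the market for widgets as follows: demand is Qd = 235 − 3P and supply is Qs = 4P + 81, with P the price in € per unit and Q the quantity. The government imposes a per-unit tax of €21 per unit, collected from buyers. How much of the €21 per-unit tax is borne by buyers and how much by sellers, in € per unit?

Without the tax, 235 − 3P = 4P + 81 gives 7P = 154, so P* = €22 and Q* = 169.
With the tax collected from buyers, demand (in seller-price terms) shifts: Qd = 235 − 3(P + 21).
New equilibrium: buyers pay €34, sellers receive €13, Q = 133. (Wedge: Pb − Ps = 21.)
Burden on buyers: €12; on sellers: €9. (They sum to €21.)

Buyers bear €12 per unit; sellers bear €9 per unit.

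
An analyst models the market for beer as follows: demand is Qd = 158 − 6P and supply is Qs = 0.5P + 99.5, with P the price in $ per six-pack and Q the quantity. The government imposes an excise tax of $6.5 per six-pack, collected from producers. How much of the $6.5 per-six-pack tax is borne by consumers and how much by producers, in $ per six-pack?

Before the tax: set 158 − 6P = 0.5P + 99.5 → P* = $9, Q* = 104.
With the tax collected from producers, supply shifts: Qs = 0.5(P − 6.5) + 99.5.
New equilibrium: consumers pay $9.5, producers receive $3, Q = 101. (Wedge: Pb − Ps = 6.5.)
Burden on consumers: $0.5; on producers: $6. (They sum to $6.5.)
The less price-elastic side of the market bears the larger share of a per-unit tax.

Consumers bear $0.5 per six-pack; producers bear $6 per six-pack.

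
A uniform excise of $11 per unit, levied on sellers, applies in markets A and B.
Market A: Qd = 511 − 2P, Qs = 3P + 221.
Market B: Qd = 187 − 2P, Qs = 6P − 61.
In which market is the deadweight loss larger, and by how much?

Market A: pre-tax P* = $58, Q* = 395; post-tax Q = 381.8; deadweight loss = $72.6.
Market B: pre-tax P* = $31, Q* = 125; post-tax Q = 108.5; deadweight loss = $90.75.
Difference: $72.6 vs $90.75 → market B is larger by $18.15.

Market B, by $18.15.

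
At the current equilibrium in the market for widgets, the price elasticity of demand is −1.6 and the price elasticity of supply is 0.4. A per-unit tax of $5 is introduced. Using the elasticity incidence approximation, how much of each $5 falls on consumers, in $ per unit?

Incidence ratio: consumers' share ≈ εs / (εs + |εd|) = 0.4 / (0.4 + 1.6) = 0.2.
So consumers bear ≈ 0.2 × $5 = $1; producers bear $4.

Consumers bear ≈ $1 per unit.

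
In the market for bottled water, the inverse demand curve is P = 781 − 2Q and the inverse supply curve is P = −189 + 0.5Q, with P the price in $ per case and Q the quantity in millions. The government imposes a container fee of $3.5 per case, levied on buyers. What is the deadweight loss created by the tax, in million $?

Rewrite in direct form: Qd = 390.5 − 0.5P and Qs = 2P + 378.
Without the tax, 390.5 − 0.5P = 2P + 378 gives 2.5P = 12.5, so P* = $5 and Q* = 388.
With the tax collected from buyers, demand (in seller-price terms) shifts: Qd = 390.5 − 0.5(P + 3.5).
New equilibrium: buyers pay $7.8, suppliers receive $4.3, Q = 386.6. (Wedge: Pb − Ps = 3.5.)
Quantity falls by |ΔQ| = |388 − 386.6| = 1.4.
DWL = ½ · t · |ΔQ| = ½ · 3.5 · 1.4 = $2.45.

Deadweight loss = $2.45 million.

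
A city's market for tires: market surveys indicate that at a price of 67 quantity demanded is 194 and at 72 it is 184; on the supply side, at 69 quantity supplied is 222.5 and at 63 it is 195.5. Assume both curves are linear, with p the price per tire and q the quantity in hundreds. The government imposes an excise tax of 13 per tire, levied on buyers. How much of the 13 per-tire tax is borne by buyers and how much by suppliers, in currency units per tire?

Buyers bear 9 per tire; suppliers bear 4 per tire.

Demand slope: (184 − 194)/(72 − 67) = -2, so qd = 328 − 2p.
Supply slope: (195.5 − 222.5)/(63 − 69) = 4.5, so qs = 4.5p − 88.
Without the tax, 328 − 2p = 4.5p − 88 gives 6.5p = 416, so p* = 64 and q* = 200.
With the tax collected from buyers, demand (in seller-price terms) shifts: qd = 328 − 2(p + 13).
New equilibrium: buyers pay 73, suppliers receive 60, q = 182. (Wedge: pb − ps = 13.)
Burden on buyers: 9; on suppliers: 4. (They sum to 13.)
The less price-elastic side of the market bears the larger share of a per-unit tax.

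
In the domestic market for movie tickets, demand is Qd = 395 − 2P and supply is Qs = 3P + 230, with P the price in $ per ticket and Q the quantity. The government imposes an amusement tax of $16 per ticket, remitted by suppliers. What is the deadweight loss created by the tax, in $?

Deadweight loss = $153.6.

Without the tax, 395 − 2P = 3P + 230 gives 5P = 165, so P* = $33 and Q* = 329.
With the tax collected from suppliers, supply shifts: Qs = 3(P − 16) + 230.
Solving gives Q = 309.8 with buyers paying $42.6 and suppliers receiving $26.6 (the $16 wedge).
Quantity falls by |ΔQ| = |329 − 309.8| = 19.2.
DWL = ½ · t · |ΔQ| = ½ · 16 · 19.2 = $153.6.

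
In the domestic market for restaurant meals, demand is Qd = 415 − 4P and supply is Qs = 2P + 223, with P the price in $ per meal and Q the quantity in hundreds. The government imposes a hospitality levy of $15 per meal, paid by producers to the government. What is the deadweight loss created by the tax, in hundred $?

Deadweight loss = $150 hundred.

Without the tax, 415 − 4P = 2P + 223 gives 6P = 192, so P* = $32 and Q* = 287.
With the tax collected from producers, supply shifts: Qs = 2(P − 15) + 223.
Solving gives Q = 267 with buyers paying $37 and producers receiving $22 (the $15 wedge).
Quantity falls by |ΔQ| = |287 − 267| = 20.
DWL = ½ · t · |ΔQ| = ½ · 15 · 20 = $150.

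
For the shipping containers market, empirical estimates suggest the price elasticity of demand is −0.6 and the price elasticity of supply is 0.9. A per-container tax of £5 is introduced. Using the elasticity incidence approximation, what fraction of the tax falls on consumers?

Incidence ratio: consumers' share ≈ εs / (εs + |εd|) = 0.9 / (0.9 + 0.6) = 0.6.
Supply is the more elastic side, so consumers bear the larger share.

Consumers' share ≈ 0.6.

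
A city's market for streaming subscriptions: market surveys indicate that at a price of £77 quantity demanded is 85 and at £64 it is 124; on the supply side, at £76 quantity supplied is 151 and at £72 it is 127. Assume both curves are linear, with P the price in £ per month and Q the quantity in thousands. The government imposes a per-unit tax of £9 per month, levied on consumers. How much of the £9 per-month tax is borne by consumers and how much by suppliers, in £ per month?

Demand slope: (124 − 85)/(64 − 77) = -3, so Qd = 316 − 3P.
Supply slope: (127 − 151)/(72 − 76) = 6, so Qs = 6P − 305.
Before the tax: set 316 − 3P = 6P − 305 → P* = £69, Q* = 109.
With the tax collected from consumers, demand (in seller-price terms) shifts: Qd = 316 − 3(P + 9).
Solving gives Q = 91 with consumers paying £75 and suppliers receiving £66 (the £9 wedge).
Burden on consumers: £6; on suppliers: £3. (They sum to £9.)
The less price-elastic side of the market bears the larger share of a per-unit tax.

Consumers bear £6 per month; suppliers bear £3 per month.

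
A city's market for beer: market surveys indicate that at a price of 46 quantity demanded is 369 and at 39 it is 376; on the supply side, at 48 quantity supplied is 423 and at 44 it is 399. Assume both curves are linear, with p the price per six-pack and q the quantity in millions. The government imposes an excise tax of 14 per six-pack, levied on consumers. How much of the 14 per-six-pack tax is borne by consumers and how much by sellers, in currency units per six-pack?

Consumers bear 12 per six-pack; sellers bear 2 per six-pack.

Demand slope: (376 − 369)/(39 − 46) = -1, so qd = 415 − p.
Supply slope: (399 − 423)/(44 − 48) = 6, so qs = 6p + 135.
Before the tax: set 415 − p = 6p + 135 → p* = 40, q* = 375.
With the tax collected from consumers, demand (in seller-price terms) shifts: qd = 415 − (p + 14).
Solving gives q = 363 with consumers paying 52 and sellers receiving 38 (the 14 wedge).
Burden on consumers: 12; on sellers: 2. (They sum to 14.)
The less price-elastic side of the market bears the larger share of a per-unit tax.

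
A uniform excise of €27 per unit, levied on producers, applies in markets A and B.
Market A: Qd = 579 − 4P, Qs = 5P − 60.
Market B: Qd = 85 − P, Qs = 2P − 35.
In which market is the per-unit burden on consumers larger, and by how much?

Market A: pre-tax P* = €71, Q* = 295; post-tax Q = 235; per-unit burden on consumers = €15.
Market B: pre-tax P* = €40, Q* = 45; post-tax Q = 27; per-unit burden on consumers = €18.
Difference: €15 vs €18 → market B is larger by €3.

Market B, by €3.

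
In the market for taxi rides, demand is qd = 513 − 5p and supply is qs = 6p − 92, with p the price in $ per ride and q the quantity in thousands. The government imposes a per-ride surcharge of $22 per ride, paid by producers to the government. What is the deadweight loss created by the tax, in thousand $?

Deadweight loss = $660 thousand.

Without the tax, 513 − 5p = 6p − 92 gives 11p = 605, so p* = $55 and q* = 238.
With the tax collected from producers, supply shifts: qs = 6(p − 22) − 92.
New equilibrium: consumers pay $67, producers receive $45, q = 178. (Wedge: pb − ps = 22.)
Quantity falls by |ΔQ| = |238 − 178| = 60.
DWL = ½ · t · |ΔQ| = ½ · 22 · 60 = $660.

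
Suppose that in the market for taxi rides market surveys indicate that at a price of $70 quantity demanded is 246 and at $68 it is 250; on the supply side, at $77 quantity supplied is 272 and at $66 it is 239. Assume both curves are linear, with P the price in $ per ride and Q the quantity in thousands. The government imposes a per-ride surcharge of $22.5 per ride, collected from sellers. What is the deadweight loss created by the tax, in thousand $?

Demand slope: (250 − 246)/(68 − 70) = -2, so Qd = 386 − 2P.
Supply slope: (239 − 272)/(66 − 77) = 3, so Qs = 3P + 41.
Without the tax, 386 − 2P = 3P + 41 gives 5P = 345, so P* = $69 and Q* = 248.
With the tax collected from sellers, supply shifts: Qs = 3(P − 22.5) + 41.
New equilibrium: consumers pay $82.5, sellers receive $60, Q = 221. (Wedge: Pb − Ps = 22.5.)
Quantity falls by |ΔQ| = |248 − 221| = 27.
DWL = ½ · t · |ΔQ| = ½ · 22.5 · 27 = $303.75.

Deadweight loss = $303.75 thousand.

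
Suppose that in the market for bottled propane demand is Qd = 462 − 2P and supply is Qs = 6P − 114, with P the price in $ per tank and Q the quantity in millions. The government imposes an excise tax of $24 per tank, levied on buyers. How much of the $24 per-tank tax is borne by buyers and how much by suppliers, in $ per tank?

Without the tax, 462 − 2P = 6P − 114 gives 8P = 576, so P* = $72 and Q* = 318.
With the tax collected from buyers, demand (in seller-price terms) shifts: Qd = 462 − 2(P + 24).
Solving gives Q = 282 with buyers paying $90 and suppliers receiving $66 (the $24 wedge).
Burden on buyers: $18; on suppliers: $6. (They sum to $24.)
The less price-elastic side of the market bears the larger share of a per-unit tax.

Buyers bear $18 per tank; suppliers bear $6 per tank.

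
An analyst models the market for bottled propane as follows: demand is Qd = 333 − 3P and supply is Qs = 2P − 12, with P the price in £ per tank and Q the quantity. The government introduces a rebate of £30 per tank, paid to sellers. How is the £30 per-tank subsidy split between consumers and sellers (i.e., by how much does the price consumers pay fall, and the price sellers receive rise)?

Consumers gain £12 per tank; sellers gain £18 per tank.

Before the subsidy: set 333 − 3P = 2P − 12 → P* = £69, Q* = 126.
With a per-unit subsidy paid to sellers, each receives P + 30 per unit sold, so supply becomes Qs = 2(P + 30) − 12.
Solving gives Q = 162 with consumers paying £57 and sellers receiving £87 (the £30 wedge).
Gain to consumers: £12; to sellers: £18. (They sum to £30.)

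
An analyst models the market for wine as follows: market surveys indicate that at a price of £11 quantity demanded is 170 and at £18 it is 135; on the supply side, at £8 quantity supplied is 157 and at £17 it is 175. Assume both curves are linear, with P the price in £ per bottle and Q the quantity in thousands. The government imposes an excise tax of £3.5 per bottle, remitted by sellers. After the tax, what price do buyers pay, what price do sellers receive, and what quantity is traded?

Buyers pay £13; sellers receive £9.5; quantity = 160.

Demand slope: (135 − 170)/(18 − 11) = -5, so Qd = 225 − 5P.
Supply slope: (175 − 157)/(17 − 8) = 2, so Qs = 2P + 141.
Without the tax, 225 − 5P = 2P + 141 gives 7P = 84, so P* = £12 and Q* = 165.
With the tax collected from sellers, supply shifts: Qs = 2(P − 3.5) + 141.
New equilibrium: buyers pay £13, sellers receive £9.5, Q = 160. (Wedge: Pb − Ps = 3.5.)
The less price-elastic side of the market bears the larger share of a per-unit tax.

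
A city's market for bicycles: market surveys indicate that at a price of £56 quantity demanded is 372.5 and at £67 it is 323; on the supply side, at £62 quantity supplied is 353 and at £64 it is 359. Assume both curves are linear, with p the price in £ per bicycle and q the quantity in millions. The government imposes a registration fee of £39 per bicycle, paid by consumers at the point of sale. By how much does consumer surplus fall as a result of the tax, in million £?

Consumer surplus falls by £4912.44 million.

Demand slope: (323 − 372.5)/(67 − 56) = -4.5, so qd = 624.5 − 4.5p.
Supply slope: (359 − 353)/(64 − 62) = 3, so qs = 3p + 167.
Before the tax: set 624.5 − 4.5p = 3p + 167 → p* = £61, q* = 350.
With the tax collected from consumers, demand (in seller-price terms) shifts: qd = 624.5 − 4.5(p + 39).
Solving gives q = 279.8 with consumers paying £76.6 and producers receiving £37.6 (the £39 wedge).
ΔCS is the trapezoid between Q = 279.8 and Q = 350 of height £15.6: ½ · (350 + 279.8) · 15.6 = £4912.44.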